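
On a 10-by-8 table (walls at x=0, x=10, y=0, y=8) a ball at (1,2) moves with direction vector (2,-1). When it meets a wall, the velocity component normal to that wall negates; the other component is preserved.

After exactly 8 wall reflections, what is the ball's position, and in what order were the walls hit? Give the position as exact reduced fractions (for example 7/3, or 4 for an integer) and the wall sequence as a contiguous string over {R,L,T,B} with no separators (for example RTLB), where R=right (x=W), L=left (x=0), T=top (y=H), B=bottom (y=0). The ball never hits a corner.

1. t=2 → B at (5,0); v=(2,1)
2. t=5/2 → R at (10,5/2); v=(-2,1)
3. t=5 → L at (0,15/2); v=(2,1)
4. t=1/2 → T at (1,8); v=(2,-1)
5. t=9/2 → R at (10,7/2); v=(-2,-1)
6. t=7/2 → B at (3,0); v=(-2,1)
7. t=3/2 → L at (0,3/2); v=(2,1)
8. t=5 → R at (10,13/2); v=(-2,1)

Final position: (10,13/2)
Wall sequence: BRLTRBLR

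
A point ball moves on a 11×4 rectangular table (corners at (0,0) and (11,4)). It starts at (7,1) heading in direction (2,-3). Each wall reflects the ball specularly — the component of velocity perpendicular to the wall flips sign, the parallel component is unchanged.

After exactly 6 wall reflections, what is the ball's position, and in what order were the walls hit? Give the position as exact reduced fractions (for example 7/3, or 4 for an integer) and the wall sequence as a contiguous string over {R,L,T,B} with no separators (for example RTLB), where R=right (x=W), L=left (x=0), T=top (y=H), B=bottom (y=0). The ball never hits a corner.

Final position: (11/3,0)
Wall sequence: BTRBTB

1. t=1/3 → B at (23/3,0); v=(2,3)
2. t=4/3 → T at (31/3,4); v=(2,-3)
3. t=1/3 → R at (11,3); v=(-2,-3)
4. t=1 → B at (9,0); v=(-2,3)
5. t=4/3 → T at (19/3,4); v=(-2,-3)
6. t=4/3 → B at (11/3,0); v=(-2,3)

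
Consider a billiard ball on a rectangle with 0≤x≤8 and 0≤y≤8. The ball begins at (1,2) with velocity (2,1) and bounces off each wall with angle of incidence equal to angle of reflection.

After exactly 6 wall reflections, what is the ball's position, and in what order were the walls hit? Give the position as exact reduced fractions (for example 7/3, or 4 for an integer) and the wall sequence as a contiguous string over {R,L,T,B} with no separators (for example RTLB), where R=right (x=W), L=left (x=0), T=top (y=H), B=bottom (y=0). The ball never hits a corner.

Final position: (0,3/2)
Wall sequence: RTLRBL

1. t=7/2 → R at (8,11/2); v=(-2,1)
2. t=5/2 → T at (3,8); v=(-2,-1)
3. t=3/2 → L at (0,13/2); v=(2,-1)
4. t=4 → R at (8,5/2); v=(-2,-1)
5. t=5/2 → B at (3,0); v=(-2,1)
6. t=3/2 → L at (0,3/2); v=(2,1)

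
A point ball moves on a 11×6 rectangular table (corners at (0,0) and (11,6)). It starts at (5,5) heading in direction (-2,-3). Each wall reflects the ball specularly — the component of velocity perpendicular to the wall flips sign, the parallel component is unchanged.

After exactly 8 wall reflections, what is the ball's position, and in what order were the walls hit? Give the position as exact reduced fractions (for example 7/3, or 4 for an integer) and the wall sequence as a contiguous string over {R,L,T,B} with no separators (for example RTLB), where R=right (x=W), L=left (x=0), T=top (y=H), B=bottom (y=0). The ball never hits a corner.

1. t=5/3 → B at (5/3,0); v=(-2,3)
2. t=5/6 → L at (0,5/2); v=(2,3)
3. t=7/6 → T at (7/3,6); v=(2,-3)
4. t=2 → B at (19/3,0); v=(2,3)
5. t=2 → T at (31/3,6); v=(2,-3)
6. t=1/3 → R at (11,5); v=(-2,-3)
7. t=5/3 → B at (23/3,0); v=(-2,3)
8. t=2 → T at (11/3,6); v=(-2,-3)

Final position: (11/3,6)
Wall sequence: BLTBTRBT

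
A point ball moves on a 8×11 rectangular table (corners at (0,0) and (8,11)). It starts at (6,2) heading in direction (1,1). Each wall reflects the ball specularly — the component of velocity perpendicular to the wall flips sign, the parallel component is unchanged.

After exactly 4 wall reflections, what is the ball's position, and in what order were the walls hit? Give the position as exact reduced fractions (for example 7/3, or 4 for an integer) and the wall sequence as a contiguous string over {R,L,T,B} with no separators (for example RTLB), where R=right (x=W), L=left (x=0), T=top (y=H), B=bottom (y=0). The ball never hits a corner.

1. t=2 → R at (8,4); v=(-1,1)
2. t=7 → T at (1,11); v=(-1,-1)
3. t=1 → L at (0,10); v=(1,-1)
4. t=8 → R at (8,2); v=(-1,-1)

Final position: (8,2)
Wall sequence: RTLR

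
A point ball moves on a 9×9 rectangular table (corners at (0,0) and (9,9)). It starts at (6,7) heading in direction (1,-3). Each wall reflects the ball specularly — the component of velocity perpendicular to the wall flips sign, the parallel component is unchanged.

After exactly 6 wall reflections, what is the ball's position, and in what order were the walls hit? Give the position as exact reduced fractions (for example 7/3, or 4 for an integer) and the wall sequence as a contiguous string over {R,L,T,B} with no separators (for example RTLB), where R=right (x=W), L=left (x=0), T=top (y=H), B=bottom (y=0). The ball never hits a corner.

1. t=7/3 → B at (25/3,0); v=(1,3)
2. t=2/3 → R at (9,2); v=(-1,3)
3. t=7/3 → T at (20/3,9); v=(-1,-3)
4. t=3 → B at (11/3,0); v=(-1,3)
5. t=3 → T at (2/3,9); v=(-1,-3)
6. t=2/3 → L at (0,7); v=(1,-3)

Final position: (0,7)
Wall sequence: BRTBTL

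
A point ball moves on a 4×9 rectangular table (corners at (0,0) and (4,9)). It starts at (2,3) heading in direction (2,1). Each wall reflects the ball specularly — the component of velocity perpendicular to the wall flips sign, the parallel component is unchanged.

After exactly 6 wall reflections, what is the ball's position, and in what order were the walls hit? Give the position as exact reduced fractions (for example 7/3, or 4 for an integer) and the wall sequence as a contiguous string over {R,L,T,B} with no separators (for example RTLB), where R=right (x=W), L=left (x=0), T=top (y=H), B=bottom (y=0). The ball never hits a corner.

Final position: (4,6)
Wall sequence: RLRTLR

1. t=1 → R at (4,4); v=(-2,1)
2. t=2 → L at (0,6); v=(2,1)
3. t=2 → R at (4,8); v=(-2,1)
4. t=1 → T at (2,9); v=(-2,-1)
5. t=1 → L at (0,8); v=(2,-1)
6. t=2 → R at (4,6); v=(-2,-1)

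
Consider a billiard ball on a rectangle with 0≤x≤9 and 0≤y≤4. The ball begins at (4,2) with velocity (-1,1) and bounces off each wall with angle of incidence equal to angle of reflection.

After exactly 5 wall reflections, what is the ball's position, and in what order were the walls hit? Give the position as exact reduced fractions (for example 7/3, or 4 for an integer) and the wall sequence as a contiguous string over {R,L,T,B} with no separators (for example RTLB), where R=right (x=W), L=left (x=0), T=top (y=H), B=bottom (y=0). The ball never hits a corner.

1. t=2 → T at (2,4); v=(-1,-1)
2. t=2 → L at (0,2); v=(1,-1)
3. t=2 → B at (2,0); v=(1,1)
4. t=4 → T at (6,4); v=(1,-1)
5. t=3 → R at (9,1); v=(-1,-1)

Final position: (9,1)
Wall sequence: TLBTR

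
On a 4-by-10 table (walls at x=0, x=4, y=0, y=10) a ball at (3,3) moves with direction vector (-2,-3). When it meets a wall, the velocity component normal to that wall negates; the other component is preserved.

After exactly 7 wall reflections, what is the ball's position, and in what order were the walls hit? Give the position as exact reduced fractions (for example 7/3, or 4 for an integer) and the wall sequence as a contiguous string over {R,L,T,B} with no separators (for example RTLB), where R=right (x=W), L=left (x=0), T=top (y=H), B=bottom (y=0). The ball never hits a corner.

1. t=1 → B at (1,0); v=(-2,3)
2. t=1/2 → L at (0,3/2); v=(2,3)
3. t=2 → R at (4,15/2); v=(-2,3)
4. t=5/6 → T at (7/3,10); v=(-2,-3)
5. t=7/6 → L at (0,13/2); v=(2,-3)
6. t=2 → R at (4,1/2); v=(-2,-3)
7. t=1/6 → B at (11/3,0); v=(-2,3)

Final position: (11/3,0)
Wall sequence: BLRTLRB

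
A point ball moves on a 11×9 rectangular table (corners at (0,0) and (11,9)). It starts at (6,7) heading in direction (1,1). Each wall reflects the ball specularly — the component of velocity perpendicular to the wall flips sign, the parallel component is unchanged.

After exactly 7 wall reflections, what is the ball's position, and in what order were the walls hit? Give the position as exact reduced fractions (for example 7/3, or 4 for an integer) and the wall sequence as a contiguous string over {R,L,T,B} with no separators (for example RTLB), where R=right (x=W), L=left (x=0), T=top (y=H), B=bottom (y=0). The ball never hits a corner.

1. t=2 → T at (8,9); v=(1,-1)
2. t=3 → R at (11,6); v=(-1,-1)
3. t=6 → B at (5,0); v=(-1,1)
4. t=5 → L at (0,5); v=(1,1)
5. t=4 → T at (4,9); v=(1,-1)
6. t=7 → R at (11,2); v=(-1,-1)
7. t=2 → B at (9,0); v=(-1,1)

Final position: (9,0)
Wall sequence: TRBLTRB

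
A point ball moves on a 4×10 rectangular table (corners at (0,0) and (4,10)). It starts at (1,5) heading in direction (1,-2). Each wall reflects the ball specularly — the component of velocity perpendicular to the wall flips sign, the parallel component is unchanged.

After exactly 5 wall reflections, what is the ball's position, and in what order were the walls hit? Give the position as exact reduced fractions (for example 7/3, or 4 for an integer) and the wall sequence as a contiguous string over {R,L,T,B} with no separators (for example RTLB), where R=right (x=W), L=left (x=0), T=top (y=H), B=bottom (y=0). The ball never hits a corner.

Final position: (4,3)
Wall sequence: BRLTR

1. t=5/2 → B at (7/2,0); v=(1,2)
2. t=1/2 → R at (4,1); v=(-1,2)
3. t=4 → L at (0,9); v=(1,2)
4. t=1/2 → T at (1/2,10); v=(1,-2)
5. t=7/2 → R at (4,3); v=(-1,-2)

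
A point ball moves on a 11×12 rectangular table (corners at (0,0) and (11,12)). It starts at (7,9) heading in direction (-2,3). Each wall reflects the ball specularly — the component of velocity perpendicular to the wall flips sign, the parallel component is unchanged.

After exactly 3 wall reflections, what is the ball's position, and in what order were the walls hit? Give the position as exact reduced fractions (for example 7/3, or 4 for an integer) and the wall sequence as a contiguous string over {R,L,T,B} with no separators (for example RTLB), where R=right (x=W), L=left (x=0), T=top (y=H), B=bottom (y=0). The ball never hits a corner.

1. t=1 → T at (5,12); v=(-2,-3)
2. t=5/2 → L at (0,9/2); v=(2,-3)
3. t=3/2 → B at (3,0); v=(2,3)

Final position: (3,0)
Wall sequence: TLB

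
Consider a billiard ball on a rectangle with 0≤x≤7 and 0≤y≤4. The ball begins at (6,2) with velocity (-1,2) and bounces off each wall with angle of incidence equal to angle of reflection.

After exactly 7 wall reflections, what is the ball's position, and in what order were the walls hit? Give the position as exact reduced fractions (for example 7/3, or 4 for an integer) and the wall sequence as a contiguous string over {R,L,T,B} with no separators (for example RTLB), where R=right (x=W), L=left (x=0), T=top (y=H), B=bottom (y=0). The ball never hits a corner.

1. t=1 → T at (5,4); v=(-1,-2)
2. t=2 → B at (3,0); v=(-1,2)
3. t=2 → T at (1,4); v=(-1,-2)
4. t=1 → L at (0,2); v=(1,-2)
5. t=1 → B at (1,0); v=(1,2)
6. t=2 → T at (3,4); v=(1,-2)
7. t=2 → B at (5,0); v=(1,2)

Final position: (5,0)
Wall sequence: TBTLBTB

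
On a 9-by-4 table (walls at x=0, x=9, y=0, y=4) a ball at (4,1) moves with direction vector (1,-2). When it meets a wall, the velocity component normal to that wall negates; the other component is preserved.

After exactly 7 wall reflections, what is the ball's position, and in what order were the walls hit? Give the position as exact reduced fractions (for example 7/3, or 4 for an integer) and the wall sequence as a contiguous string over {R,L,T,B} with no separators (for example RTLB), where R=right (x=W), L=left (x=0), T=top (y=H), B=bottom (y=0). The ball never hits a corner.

1. t=1/2 → B at (9/2,0); v=(1,2)
2. t=2 → T at (13/2,4); v=(1,-2)
3. t=2 → B at (17/2,0); v=(1,2)
4. t=1/2 → R at (9,1); v=(-1,2)
5. t=3/2 → T at (15/2,4); v=(-1,-2)
6. t=2 → B at (11/2,0); v=(-1,2)
7. t=2 → T at (7/2,4); v=(-1,-2)

Final position: (7/2,4)
Wall sequence: BTBRTBT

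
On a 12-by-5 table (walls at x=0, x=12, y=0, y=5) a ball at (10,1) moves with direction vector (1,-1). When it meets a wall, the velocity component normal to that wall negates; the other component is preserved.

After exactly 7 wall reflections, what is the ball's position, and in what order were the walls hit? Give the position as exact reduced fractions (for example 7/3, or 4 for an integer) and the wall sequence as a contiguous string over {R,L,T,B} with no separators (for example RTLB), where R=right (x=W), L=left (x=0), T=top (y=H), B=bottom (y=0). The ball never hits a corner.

Final position: (7,0)
Wall sequence: BRTBLTB

1. t=1 → B at (11,0); v=(1,1)
2. t=1 → R at (12,1); v=(-1,1)
3. t=4 → T at (8,5); v=(-1,-1)
4. t=5 → B at (3,0); v=(-1,1)
5. t=3 → L at (0,3); v=(1,1)
6. t=2 → T at (2,5); v=(1,-1)
7. t=5 → B at (7,0); v=(1,1)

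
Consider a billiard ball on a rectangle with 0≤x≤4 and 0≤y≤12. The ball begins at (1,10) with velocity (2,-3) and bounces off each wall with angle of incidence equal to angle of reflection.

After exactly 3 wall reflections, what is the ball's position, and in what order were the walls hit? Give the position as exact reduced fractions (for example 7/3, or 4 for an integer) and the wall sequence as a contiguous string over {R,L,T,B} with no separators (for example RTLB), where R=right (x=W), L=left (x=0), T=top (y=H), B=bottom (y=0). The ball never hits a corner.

Final position: (0,1/2)
Wall sequence: RBL

1. t=3/2 → R at (4,11/2); v=(-2,-3)
2. t=11/6 → B at (1/3,0); v=(-2,3)
3. t=1/6 → L at (0,1/2); v=(2,3)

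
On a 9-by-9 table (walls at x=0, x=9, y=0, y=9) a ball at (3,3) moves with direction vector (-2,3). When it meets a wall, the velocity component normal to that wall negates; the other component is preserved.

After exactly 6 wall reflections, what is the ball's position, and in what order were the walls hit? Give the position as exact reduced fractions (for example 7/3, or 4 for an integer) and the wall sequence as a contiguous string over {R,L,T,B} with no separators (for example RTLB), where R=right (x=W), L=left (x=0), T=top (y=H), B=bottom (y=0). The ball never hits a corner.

Final position: (0,3/2)
Wall sequence: LTBRTL

1. t=3/2 → L at (0,15/2); v=(2,3)
2. t=1/2 → T at (1,9); v=(2,-3)
3. t=3 → B at (7,0); v=(2,3)
4. t=1 → R at (9,3); v=(-2,3)
5. t=2 → T at (5,9); v=(-2,-3)
6. t=5/2 → L at (0,3/2); v=(2,-3)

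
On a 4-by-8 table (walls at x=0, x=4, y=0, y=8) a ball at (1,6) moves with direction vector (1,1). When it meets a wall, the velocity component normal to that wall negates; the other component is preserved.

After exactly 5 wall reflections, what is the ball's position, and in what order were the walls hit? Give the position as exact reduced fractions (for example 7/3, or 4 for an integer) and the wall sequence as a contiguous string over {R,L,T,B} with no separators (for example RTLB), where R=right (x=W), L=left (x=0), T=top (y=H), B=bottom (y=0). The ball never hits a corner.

1. t=2 → T at (3,8); v=(1,-1)
2. t=1 → R at (4,7); v=(-1,-1)
3. t=4 → L at (0,3); v=(1,-1)
4. t=3 → B at (3,0); v=(1,1)
5. t=1 → R at (4,1); v=(-1,1)

Final position: (4,1)
Wall sequence: TRLBR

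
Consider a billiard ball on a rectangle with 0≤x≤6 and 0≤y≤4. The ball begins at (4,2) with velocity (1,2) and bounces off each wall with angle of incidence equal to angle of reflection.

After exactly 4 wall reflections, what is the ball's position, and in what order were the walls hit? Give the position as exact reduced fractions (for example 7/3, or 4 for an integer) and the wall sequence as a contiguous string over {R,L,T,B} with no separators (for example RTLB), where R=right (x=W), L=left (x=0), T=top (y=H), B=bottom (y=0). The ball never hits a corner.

1. t=1 → T at (5,4); v=(1,-2)
2. t=1 → R at (6,2); v=(-1,-2)
3. t=1 → B at (5,0); v=(-1,2)
4. t=2 → T at (3,4); v=(-1,-2)

Final position: (3,4)
Wall sequence: TRBT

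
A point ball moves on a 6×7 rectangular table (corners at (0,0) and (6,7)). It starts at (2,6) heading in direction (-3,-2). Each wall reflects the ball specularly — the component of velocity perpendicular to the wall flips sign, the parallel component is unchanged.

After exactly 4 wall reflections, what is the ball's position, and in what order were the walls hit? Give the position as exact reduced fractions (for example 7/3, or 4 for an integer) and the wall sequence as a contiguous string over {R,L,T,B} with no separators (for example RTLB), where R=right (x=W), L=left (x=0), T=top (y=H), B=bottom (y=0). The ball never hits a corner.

1. t=2/3 → L at (0,14/3); v=(3,-2)
2. t=2 → R at (6,2/3); v=(-3,-2)
3. t=1/3 → B at (5,0); v=(-3,2)
4. t=5/3 → L at (0,10/3); v=(3,2)

Final position: (0,10/3)
Wall sequence: LRBL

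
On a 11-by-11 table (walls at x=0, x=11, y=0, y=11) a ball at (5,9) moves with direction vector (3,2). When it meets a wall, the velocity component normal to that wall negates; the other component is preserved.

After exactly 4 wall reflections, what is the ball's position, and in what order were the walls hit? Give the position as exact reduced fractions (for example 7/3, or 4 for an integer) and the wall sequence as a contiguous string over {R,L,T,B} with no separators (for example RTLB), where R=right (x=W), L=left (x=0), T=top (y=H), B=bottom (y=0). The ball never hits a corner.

Final position: (5/2,0)
Wall sequence: TRLB

1. t=1 → T at (8,11); v=(3,-2)
2. t=1 → R at (11,9); v=(-3,-2)
3. t=11/3 → L at (0,5/3); v=(3,-2)
4. t=5/6 → B at (5/2,0); v=(3,2)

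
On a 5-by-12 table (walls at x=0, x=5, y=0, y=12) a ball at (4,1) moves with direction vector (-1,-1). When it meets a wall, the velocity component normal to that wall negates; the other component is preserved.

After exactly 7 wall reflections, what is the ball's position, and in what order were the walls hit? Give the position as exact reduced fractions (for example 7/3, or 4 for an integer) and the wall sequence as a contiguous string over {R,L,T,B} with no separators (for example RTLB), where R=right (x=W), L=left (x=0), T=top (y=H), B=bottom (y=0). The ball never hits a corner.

Final position: (0,1)
Wall sequence: BLRTLRL

1. t=1 → B at (3,0); v=(-1,1)
2. t=3 → L at (0,3); v=(1,1)
3. t=5 → R at (5,8); v=(-1,1)
4. t=4 → T at (1,12); v=(-1,-1)
5. t=1 → L at (0,11); v=(1,-1)
6. t=5 → R at (5,6); v=(-1,-1)
7. t=5 → L at (0,1); v=(1,-1)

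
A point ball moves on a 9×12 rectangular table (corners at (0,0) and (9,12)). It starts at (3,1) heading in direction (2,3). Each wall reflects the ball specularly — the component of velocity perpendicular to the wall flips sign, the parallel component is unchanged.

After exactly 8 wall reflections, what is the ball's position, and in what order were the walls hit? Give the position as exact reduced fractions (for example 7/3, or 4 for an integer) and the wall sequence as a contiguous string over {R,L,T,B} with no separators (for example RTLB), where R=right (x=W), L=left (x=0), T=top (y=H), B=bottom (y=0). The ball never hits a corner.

1. t=3 → R at (9,10); v=(-2,3)
2. t=2/3 → T at (23/3,12); v=(-2,-3)
3. t=23/6 → L at (0,1/2); v=(2,-3)
4. t=1/6 → B at (1/3,0); v=(2,3)
5. t=4 → T at (25/3,12); v=(2,-3)
6. t=1/3 → R at (9,11); v=(-2,-3)
7. t=11/3 → B at (5/3,0); v=(-2,3)
8. t=5/6 → L at (0,5/2); v=(2,3)

Final position: (0,5/2)
Wall sequence: RTLBTRBL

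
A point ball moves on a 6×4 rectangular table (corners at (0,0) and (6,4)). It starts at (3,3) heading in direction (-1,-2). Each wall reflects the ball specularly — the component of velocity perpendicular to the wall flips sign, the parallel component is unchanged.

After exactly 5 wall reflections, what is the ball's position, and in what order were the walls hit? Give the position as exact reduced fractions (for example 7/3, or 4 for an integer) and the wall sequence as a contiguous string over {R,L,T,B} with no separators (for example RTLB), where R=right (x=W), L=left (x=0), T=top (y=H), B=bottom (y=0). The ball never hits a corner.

Final position: (9/2,4)
Wall sequence: BLTBT

1. t=3/2 → B at (3/2,0); v=(-1,2)
2. t=3/2 → L at (0,3); v=(1,2)
3. t=1/2 → T at (1/2,4); v=(1,-2)
4. t=2 → B at (5/2,0); v=(1,2)
5. t=2 → T at (9/2,4); v=(1,-2)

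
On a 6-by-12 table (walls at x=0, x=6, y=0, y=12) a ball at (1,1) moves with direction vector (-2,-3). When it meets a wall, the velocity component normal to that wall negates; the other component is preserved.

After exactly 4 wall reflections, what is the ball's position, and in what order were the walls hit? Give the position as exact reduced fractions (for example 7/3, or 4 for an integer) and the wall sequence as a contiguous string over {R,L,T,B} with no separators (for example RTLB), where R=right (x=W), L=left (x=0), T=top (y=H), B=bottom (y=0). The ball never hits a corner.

Final position: (13/3,12)
Wall sequence: BLRT

1. t=1/3 → B at (1/3,0); v=(-2,3)
2. t=1/6 → L at (0,1/2); v=(2,3)
3. t=3 → R at (6,19/2); v=(-2,3)
4. t=5/6 → T at (13/3,12); v=(-2,-3)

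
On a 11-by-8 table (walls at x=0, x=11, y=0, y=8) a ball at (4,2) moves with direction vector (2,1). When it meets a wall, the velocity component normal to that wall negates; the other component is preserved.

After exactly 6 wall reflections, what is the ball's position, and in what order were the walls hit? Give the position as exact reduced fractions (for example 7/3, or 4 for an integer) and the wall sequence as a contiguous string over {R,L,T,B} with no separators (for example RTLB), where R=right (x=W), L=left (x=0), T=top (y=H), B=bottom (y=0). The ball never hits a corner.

1. t=7/2 → R at (11,11/2); v=(-2,1)
2. t=5/2 → T at (6,8); v=(-2,-1)
3. t=3 → L at (0,5); v=(2,-1)
4. t=5 → B at (10,0); v=(2,1)
5. t=1/2 → R at (11,1/2); v=(-2,1)
6. t=11/2 → L at (0,6); v=(2,1)

Final position: (0,6)
Wall sequence: RTLBRL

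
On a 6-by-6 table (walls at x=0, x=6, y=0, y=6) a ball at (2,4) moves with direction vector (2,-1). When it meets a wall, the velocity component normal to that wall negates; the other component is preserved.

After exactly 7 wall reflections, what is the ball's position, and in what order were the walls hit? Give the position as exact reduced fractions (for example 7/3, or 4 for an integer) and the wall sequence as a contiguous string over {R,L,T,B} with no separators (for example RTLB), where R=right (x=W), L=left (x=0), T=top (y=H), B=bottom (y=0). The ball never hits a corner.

1. t=2 → R at (6,2); v=(-2,-1)
2. t=2 → B at (2,0); v=(-2,1)
3. t=1 → L at (0,1); v=(2,1)
4. t=3 → R at (6,4); v=(-2,1)
5. t=2 → T at (2,6); v=(-2,-1)
6. t=1 → L at (0,5); v=(2,-1)
7. t=3 → R at (6,2); v=(-2,-1)

Final position: (6,2)
Wall sequence: RBLRTLR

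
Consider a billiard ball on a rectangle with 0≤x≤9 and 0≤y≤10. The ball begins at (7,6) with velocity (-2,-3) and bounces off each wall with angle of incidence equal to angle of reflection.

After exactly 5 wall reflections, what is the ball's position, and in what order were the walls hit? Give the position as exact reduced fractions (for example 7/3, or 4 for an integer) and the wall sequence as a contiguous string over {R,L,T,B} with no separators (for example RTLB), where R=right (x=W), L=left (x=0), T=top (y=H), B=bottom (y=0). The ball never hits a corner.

Final position: (23/3,0)
Wall sequence: BLTRB

1. t=2 → B at (3,0); v=(-2,3)
2. t=3/2 → L at (0,9/2); v=(2,3)
3. t=11/6 → T at (11/3,10); v=(2,-3)
4. t=8/3 → R at (9,2); v=(-2,-3)
5. t=2/3 → B at (23/3,0); v=(-2,3)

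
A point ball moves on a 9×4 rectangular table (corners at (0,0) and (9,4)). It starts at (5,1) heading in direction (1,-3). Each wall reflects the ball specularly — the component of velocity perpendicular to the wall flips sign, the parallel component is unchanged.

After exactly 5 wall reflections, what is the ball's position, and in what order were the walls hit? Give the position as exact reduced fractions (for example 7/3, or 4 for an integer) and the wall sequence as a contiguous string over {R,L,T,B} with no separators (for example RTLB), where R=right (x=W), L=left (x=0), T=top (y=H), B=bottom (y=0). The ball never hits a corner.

Final position: (26/3,4)
Wall sequence: BTBRT

1. t=1/3 → B at (16/3,0); v=(1,3)
2. t=4/3 → T at (20/3,4); v=(1,-3)
3. t=4/3 → B at (8,0); v=(1,3)
4. t=1 → R at (9,3); v=(-1,3)
5. t=1/3 → T at (26/3,4); v=(-1,-3)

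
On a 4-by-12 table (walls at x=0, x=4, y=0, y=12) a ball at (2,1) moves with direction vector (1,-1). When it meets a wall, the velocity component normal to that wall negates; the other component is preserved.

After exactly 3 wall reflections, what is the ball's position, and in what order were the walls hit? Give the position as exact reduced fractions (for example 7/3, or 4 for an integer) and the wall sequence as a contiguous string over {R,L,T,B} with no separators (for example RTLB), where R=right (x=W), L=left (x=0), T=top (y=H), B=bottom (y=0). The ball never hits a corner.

1. t=1 → B at (3,0); v=(1,1)
2. t=1 → R at (4,1); v=(-1,1)
3. t=4 → L at (0,5); v=(1,1)

Final position: (0,5)
Wall sequence: BRL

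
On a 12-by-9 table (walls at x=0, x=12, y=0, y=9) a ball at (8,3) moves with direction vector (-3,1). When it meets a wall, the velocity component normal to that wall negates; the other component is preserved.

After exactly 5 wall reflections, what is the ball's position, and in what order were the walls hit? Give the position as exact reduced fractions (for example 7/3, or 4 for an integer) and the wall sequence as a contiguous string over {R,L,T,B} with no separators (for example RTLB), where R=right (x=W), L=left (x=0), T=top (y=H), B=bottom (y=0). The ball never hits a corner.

Final position: (12,1/3)
Wall sequence: LTRLR

1. t=8/3 → L at (0,17/3); v=(3,1)
2. t=10/3 → T at (10,9); v=(3,-1)
3. t=2/3 → R at (12,25/3); v=(-3,-1)
4. t=4 → L at (0,13/3); v=(3,-1)
5. t=4 → R at (12,1/3); v=(-3,-1)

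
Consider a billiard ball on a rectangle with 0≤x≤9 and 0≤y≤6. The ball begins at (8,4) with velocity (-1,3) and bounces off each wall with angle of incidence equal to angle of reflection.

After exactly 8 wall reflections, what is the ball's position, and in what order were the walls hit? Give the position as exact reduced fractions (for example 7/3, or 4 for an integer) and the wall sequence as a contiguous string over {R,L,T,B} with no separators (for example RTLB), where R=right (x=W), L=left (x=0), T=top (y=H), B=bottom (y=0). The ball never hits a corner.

Final position: (14/3,6)
Wall sequence: TBTBLTBT

1. t=2/3 → T at (22/3,6); v=(-1,-3)
2. t=2 → B at (16/3,0); v=(-1,3)
3. t=2 → T at (10/3,6); v=(-1,-3)
4. t=2 → B at (4/3,0); v=(-1,3)
5. t=4/3 → L at (0,4); v=(1,3)
6. t=2/3 → T at (2/3,6); v=(1,-3)
7. t=2 → B at (8/3,0); v=(1,3)
8. t=2 → T at (14/3,6); v=(1,-3)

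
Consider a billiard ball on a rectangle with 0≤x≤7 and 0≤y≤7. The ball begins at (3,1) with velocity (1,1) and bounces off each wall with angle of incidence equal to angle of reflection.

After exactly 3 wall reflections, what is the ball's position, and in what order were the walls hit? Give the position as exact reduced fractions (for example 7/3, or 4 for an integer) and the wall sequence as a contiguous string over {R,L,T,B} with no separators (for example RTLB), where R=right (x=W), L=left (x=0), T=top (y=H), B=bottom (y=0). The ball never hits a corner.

Final position: (0,2)
Wall sequence: RTL

1. t=4 → R at (7,5); v=(-1,1)
2. t=2 → T at (5,7); v=(-1,-1)
3. t=5 → L at (0,2); v=(1,-1)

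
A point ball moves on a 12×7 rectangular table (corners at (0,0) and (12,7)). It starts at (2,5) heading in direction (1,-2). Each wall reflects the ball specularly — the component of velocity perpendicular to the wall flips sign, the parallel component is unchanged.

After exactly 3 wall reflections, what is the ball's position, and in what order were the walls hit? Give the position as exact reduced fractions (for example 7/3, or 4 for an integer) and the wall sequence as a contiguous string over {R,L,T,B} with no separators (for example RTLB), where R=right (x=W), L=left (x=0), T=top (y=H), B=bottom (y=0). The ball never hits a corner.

Final position: (23/2,0)
Wall sequence: BTB

1. t=5/2 → B at (9/2,0); v=(1,2)
2. t=7/2 → T at (8,7); v=(1,-2)
3. t=7/2 → B at (23/2,0); v=(1,2)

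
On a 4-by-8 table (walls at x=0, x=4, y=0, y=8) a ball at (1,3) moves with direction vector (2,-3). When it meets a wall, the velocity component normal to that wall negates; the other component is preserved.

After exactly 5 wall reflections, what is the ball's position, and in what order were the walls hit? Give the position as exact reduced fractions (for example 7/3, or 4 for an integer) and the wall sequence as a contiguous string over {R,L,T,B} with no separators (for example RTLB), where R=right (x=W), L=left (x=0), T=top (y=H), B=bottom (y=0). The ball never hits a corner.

Final position: (4,5/2)
Wall sequence: BRLTR

1. t=1 → B at (3,0); v=(2,3)
2. t=1/2 → R at (4,3/2); v=(-2,3)
3. t=2 → L at (0,15/2); v=(2,3)
4. t=1/6 → T at (1/3,8); v=(2,-3)
5. t=11/6 → R at (4,5/2); v=(-2,-3)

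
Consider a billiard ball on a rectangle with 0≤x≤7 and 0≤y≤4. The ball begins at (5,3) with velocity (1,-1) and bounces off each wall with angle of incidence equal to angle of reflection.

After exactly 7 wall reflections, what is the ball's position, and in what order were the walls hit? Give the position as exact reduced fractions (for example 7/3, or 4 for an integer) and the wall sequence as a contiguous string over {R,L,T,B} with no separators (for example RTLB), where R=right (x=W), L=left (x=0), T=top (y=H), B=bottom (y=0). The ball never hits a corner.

1. t=2 → R at (7,1); v=(-1,-1)
2. t=1 → B at (6,0); v=(-1,1)
3. t=4 → T at (2,4); v=(-1,-1)
4. t=2 → L at (0,2); v=(1,-1)
5. t=2 → B at (2,0); v=(1,1)
6. t=4 → T at (6,4); v=(1,-1)
7. t=1 → R at (7,3); v=(-1,-1)

Final position: (7,3)
Wall sequence: RBTLBTR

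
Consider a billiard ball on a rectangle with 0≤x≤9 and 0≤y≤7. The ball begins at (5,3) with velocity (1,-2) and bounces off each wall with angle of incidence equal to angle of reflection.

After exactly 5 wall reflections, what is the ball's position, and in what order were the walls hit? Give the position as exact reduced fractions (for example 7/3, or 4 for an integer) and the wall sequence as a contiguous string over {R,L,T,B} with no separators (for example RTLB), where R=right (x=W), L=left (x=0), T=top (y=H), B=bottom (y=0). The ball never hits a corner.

Final position: (1,7)
Wall sequence: BRTBT

1. t=3/2 → B at (13/2,0); v=(1,2)
2. t=5/2 → R at (9,5); v=(-1,2)
3. t=1 → T at (8,7); v=(-1,-2)
4. t=7/2 → B at (9/2,0); v=(-1,2)
5. t=7/2 → T at (1,7); v=(-1,-2)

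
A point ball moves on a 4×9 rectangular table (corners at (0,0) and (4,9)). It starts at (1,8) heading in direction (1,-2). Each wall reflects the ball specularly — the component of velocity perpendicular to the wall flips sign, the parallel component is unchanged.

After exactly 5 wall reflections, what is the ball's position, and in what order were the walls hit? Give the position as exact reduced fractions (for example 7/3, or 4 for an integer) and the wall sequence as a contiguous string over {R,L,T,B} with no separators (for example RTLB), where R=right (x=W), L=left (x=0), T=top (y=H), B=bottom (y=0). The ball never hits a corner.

1. t=3 → R at (4,2); v=(-1,-2)
2. t=1 → B at (3,0); v=(-1,2)
3. t=3 → L at (0,6); v=(1,2)
4. t=3/2 → T at (3/2,9); v=(1,-2)
5. t=5/2 → R at (4,4); v=(-1,-2)

Final position: (4,4)
Wall sequence: RBLTR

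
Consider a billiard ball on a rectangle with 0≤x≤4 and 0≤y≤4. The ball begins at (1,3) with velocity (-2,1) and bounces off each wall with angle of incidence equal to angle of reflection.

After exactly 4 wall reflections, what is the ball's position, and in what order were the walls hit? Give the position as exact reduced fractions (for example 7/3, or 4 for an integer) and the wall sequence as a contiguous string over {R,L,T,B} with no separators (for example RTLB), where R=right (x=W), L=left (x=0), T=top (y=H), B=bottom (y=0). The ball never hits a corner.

Final position: (0,1/2)
Wall sequence: LTRL

1. t=1/2 → L at (0,7/2); v=(2,1)
2. t=1/2 → T at (1,4); v=(2,-1)
3. t=3/2 → R at (4,5/2); v=(-2,-1)
4. t=2 → L at (0,1/2); v=(2,-1)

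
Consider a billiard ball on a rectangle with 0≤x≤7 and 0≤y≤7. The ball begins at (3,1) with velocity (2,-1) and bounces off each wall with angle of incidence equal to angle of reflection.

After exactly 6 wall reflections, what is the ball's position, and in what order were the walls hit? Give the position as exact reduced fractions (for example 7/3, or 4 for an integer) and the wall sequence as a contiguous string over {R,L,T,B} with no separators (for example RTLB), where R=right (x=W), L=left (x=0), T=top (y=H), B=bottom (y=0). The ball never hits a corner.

Final position: (0,5/2)
Wall sequence: BRLTRL

1. t=1 → B at (5,0); v=(2,1)
2. t=1 → R at (7,1); v=(-2,1)
3. t=7/2 → L at (0,9/2); v=(2,1)
4. t=5/2 → T at (5,7); v=(2,-1)
5. t=1 → R at (7,6); v=(-2,-1)
6. t=7/2 → L at (0,5/2); v=(2,-1)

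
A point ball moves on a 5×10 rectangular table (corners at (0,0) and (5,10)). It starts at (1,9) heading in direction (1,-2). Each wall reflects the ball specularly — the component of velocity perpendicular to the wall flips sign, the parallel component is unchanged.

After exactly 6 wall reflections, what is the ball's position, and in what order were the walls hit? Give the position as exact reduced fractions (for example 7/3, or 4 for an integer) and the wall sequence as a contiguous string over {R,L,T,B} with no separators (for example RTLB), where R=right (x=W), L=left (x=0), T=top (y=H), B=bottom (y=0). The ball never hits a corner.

Final position: (9/2,0)
Wall sequence: RBLTRB

1. t=4 → R at (5,1); v=(-1,-2)
2. t=1/2 → B at (9/2,0); v=(-1,2)
3. t=9/2 → L at (0,9); v=(1,2)
4. t=1/2 → T at (1/2,10); v=(1,-2)
5. t=9/2 → R at (5,1); v=(-1,-2)
6. t=1/2 → B at (9/2,0); v=(-1,2)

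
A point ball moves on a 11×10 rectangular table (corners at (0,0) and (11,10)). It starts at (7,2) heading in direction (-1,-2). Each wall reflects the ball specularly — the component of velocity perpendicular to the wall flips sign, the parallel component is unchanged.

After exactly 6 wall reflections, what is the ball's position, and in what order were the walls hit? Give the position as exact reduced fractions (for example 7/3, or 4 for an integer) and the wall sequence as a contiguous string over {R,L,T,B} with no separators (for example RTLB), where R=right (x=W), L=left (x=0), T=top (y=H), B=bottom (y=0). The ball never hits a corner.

1. t=1 → B at (6,0); v=(-1,2)
2. t=5 → T at (1,10); v=(-1,-2)
3. t=1 → L at (0,8); v=(1,-2)
4. t=4 → B at (4,0); v=(1,2)
5. t=5 → T at (9,10); v=(1,-2)
6. t=2 → R at (11,6); v=(-1,-2)

Final position: (11,6)
Wall sequence: BTLBTR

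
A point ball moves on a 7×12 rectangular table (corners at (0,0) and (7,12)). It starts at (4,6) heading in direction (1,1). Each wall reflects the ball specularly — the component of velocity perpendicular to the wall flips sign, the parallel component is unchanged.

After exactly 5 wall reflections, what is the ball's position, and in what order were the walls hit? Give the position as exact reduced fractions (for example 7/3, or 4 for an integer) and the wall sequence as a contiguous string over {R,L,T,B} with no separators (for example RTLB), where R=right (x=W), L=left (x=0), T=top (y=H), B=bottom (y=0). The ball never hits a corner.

Final position: (6,0)
Wall sequence: RTLRB

1. t=3 → R at (7,9); v=(-1,1)
2. t=3 → T at (4,12); v=(-1,-1)
3. t=4 → L at (0,8); v=(1,-1)
4. t=7 → R at (7,1); v=(-1,-1)
5. t=1 → B at (6,0); v=(-1,1)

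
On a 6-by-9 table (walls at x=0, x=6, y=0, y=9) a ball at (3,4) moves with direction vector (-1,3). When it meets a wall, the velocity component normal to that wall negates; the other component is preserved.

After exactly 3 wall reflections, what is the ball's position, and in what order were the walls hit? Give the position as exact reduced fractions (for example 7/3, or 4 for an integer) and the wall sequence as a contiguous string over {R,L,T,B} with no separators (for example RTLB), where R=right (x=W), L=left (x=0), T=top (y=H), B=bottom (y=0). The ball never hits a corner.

Final position: (5/3,0)
Wall sequence: TLB

1. t=5/3 → T at (4/3,9); v=(-1,-3)
2. t=4/3 → L at (0,5); v=(1,-3)
3. t=5/3 → B at (5/3,0); v=(1,3)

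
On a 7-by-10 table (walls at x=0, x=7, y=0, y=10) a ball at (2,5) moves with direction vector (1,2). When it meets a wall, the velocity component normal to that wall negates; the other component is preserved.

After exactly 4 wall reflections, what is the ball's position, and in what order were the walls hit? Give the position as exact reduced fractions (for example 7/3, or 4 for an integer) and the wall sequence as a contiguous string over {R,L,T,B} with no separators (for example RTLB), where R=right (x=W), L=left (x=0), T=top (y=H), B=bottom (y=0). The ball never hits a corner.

1. t=5/2 → T at (9/2,10); v=(1,-2)
2. t=5/2 → R at (7,5); v=(-1,-2)
3. t=5/2 → B at (9/2,0); v=(-1,2)
4. t=9/2 → L at (0,9); v=(1,2)

Final position: (0,9)
Wall sequence: TRBL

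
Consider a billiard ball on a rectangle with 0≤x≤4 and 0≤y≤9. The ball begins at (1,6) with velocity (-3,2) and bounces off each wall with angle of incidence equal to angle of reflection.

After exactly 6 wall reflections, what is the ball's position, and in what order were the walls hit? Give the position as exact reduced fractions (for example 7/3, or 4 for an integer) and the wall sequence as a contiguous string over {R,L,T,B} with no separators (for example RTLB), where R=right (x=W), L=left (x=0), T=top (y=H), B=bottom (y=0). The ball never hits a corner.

1. t=1/3 → L at (0,20/3); v=(3,2)
2. t=7/6 → T at (7/2,9); v=(3,-2)
3. t=1/6 → R at (4,26/3); v=(-3,-2)
4. t=4/3 → L at (0,6); v=(3,-2)
5. t=4/3 → R at (4,10/3); v=(-3,-2)
6. t=4/3 → L at (0,2/3); v=(3,-2)

Final position: (0,2/3)
Wall sequence: LTRLRL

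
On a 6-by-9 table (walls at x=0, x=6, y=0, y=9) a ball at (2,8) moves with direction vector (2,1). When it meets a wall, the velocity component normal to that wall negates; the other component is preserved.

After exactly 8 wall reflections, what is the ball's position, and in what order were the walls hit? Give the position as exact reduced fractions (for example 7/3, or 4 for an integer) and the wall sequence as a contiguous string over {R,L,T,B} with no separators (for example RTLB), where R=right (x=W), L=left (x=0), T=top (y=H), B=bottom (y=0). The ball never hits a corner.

1. t=1 → T at (4,9); v=(2,-1)
2. t=1 → R at (6,8); v=(-2,-1)
3. t=3 → L at (0,5); v=(2,-1)
4. t=3 → R at (6,2); v=(-2,-1)
5. t=2 → B at (2,0); v=(-2,1)
6. t=1 → L at (0,1); v=(2,1)
7. t=3 → R at (6,4); v=(-2,1)
8. t=3 → L at (0,7); v=(2,1)

Final position: (0,7)
Wall sequence: TRLRBLRL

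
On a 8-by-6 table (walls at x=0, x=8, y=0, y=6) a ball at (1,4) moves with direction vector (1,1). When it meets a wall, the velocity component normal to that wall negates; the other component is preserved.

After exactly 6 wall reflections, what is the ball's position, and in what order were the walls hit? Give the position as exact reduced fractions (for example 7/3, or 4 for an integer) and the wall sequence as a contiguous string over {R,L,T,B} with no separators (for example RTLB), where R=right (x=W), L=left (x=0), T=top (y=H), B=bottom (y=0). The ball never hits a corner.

Final position: (5,0)
Wall sequence: TRBTLB

1. t=2 → T at (3,6); v=(1,-1)
2. t=5 → R at (8,1); v=(-1,-1)
3. t=1 → B at (7,0); v=(-1,1)
4. t=6 → T at (1,6); v=(-1,-1)
5. t=1 → L at (0,5); v=(1,-1)
6. t=5 → B at (5,0); v=(1,1)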